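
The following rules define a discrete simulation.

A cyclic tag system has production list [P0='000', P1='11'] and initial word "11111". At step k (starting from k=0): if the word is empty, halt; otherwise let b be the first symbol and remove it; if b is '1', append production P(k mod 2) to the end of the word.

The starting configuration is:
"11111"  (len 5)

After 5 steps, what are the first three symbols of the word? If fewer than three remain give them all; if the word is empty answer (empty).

000

step 0: "11111"  (len 5)
step 1: "1111000"  (len 7)
step 2: "11100011"  (len 8)
step 3: "1100011000"  (len 10)
step 4: "10001100011"  (len 11)
step 5: "0001100011000"  (len 13)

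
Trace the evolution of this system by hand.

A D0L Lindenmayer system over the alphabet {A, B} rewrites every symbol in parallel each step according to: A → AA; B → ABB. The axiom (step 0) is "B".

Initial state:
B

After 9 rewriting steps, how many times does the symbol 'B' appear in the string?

[0] B
[1] ABB
[2] AAABBABB
[3] AAAAAAABBABBAAABBABB
[4] AAAAAAAAAAAAAAABBABBAAABBABBAAAAAAABBABBAAABBABB
[5] AAAAAAAAAAAAAAAAAAAAAAAAAAAAAAABBABBAAABBABBAAAAAAABBABBAAABBABBAAAAAAAAAAAAAAABBABBAAABBABBAAAAAAABBABBAAABBABB
[6] AAAAAAAAAAAAAAAAAAAAAAAAAAAAAAAAAAAAAAAAAAAAAAAAAAAAAAAAAA…BBAAABBABBAAAAAAAAAAAAAAABBABBAAABBABBAAAAAAABBABBAAABBABB  (len 256)
[7] AAAAAAAAAAAAAAAAAAAAAAAAAAAAAAAAAAAAAAAAAAAAAAAAAAAAAAAAAA…BBAAABBABBAAAAAAAAAAAAAAABBABBAAABBABBAAAAAAABBABBAAABBABB  (len 576)
[8] AAAAAAAAAAAAAAAAAAAAAAAAAAAAAAAAAAAAAAAAAAAAAAAAAAAAAAAAAA…BBAAABBABBAAAAAAAAAAAAAAABBABBAAABBABBAAAAAAABBABBAAABBABB  (len 1280)
[9] AAAAAAAAAAAAAAAAAAAAAAAAAAAAAAAAAAAAAAAAAAAAAAAAAAAAAAAAAA…BBAAABBABBAAAAAAAAAAAAAAABBABBAAABBABBAAAAAAABBABBAAABBABB  (len 2816)

512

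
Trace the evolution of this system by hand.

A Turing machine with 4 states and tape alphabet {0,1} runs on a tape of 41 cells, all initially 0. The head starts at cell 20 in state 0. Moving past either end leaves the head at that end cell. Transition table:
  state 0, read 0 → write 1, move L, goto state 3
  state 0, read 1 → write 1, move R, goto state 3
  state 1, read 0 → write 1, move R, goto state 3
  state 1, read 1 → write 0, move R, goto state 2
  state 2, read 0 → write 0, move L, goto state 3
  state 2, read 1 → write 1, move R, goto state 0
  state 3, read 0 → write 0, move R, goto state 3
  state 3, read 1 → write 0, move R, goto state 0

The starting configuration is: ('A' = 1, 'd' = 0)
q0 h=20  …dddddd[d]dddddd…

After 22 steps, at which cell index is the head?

t=0: q0 h=20  …dddddd[d]dddddd…
t=1: q3 h=19  …dddddd[d]Addddd…
t=2: q3 h=20  …dddddd[A]dddddd…
t=3: q0 h=21  …dddddd[d]dddddd…
t=4: q3 h=20  …dddddd[d]Addddd…
t=5: q3 h=21  …dddddd[A]dddddd…
t=6: q0 h=22  …dddddd[d]dddddd…
t=7: q3 h=21  …dddddd[d]Addddd…
t=8: q3 h=22  …dddddd[A]dddddd…
t=9: q0 h=23  …dddddd[d]dddddd…
t=10: q3 h=22  …dddddd[d]Addddd…
t=11: q3 h=23  …dddddd[A]dddddd…
t=12: q0 h=24  …dddddd[d]dddddd…
t=13: q3 h=23  …dddddd[d]Addddd…
t=14: q3 h=24  …dddddd[A]dddddd…
t=15: q0 h=25  …dddddd[d]dddddd…
t=16: q3 h=24  …dddddd[d]Addddd…
t=17: q3 h=25  …dddddd[A]dddddd…
t=18: q0 h=26  …dddddd[d]dddddd…
t=19: q3 h=25  …dddddd[d]Addddd…
t=20: q3 h=26  …dddddd[A]dddddd…
t=21: q0 h=27  …dddddd[d]dddddd…
t=22: q3 h=26  …dddddd[d]Addddd…

26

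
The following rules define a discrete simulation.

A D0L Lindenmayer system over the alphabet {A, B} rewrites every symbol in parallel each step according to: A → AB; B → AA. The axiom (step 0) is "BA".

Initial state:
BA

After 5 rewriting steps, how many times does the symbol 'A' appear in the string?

43

k=0  BA
k=1  AAAB
k=2  ABABABAA
k=3  ABAAABAAABAAABAB
k=4  ABAAABABABAAABABABAAABABABAAABAA
k=5  ABAAABABABAAABAAABAAABABABAAABAAABAAABABABAAABAAABAAABABABAAABAB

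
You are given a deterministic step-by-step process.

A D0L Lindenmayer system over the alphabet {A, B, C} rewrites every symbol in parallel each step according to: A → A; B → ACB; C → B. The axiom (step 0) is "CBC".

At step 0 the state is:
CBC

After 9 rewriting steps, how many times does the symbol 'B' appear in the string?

[0] CBC
[1] BACBB
[2] ACBABACBACB
[3] ABACBAACBABACBABACB
[4] AACBABACBAABACBAACBABACBAACBABACB
[5] AABACBAACBABACBAAACBABACBAABACBAACBABACBAABACBAACBABACB
[6] AAACBABACBAABACBAACBABACBAAABACBAACBABACBAAACBABACBAABACBAACBABACBAAACBABACBAABACBAACBABACB
[7] AAABACBAACBABACBAAACBABACBAABACBAACBABACBAAAACBABACBAABACB…CBAABACBAACBABACBAAABACBAACBABACBAAACBABACBAABACBAACBABACB  (len 149)
[8] AAAACBABACBAABACBAACBABACBAAABACBAACBABACBAAACBABACBAABACB…CBAABACBAACBABACBAAABACBAACBABACBAAACBABACBAABACBAACBABACB  (len 243)
[9] AAAABACBAACBABACBAAACBABACBAABACBAACBABACBAAAACBABACBAABAC…CBAABACBAACBABACBAAABACBAACBABACBAAACBABACBAABACBAACBABACB  (len 395)

123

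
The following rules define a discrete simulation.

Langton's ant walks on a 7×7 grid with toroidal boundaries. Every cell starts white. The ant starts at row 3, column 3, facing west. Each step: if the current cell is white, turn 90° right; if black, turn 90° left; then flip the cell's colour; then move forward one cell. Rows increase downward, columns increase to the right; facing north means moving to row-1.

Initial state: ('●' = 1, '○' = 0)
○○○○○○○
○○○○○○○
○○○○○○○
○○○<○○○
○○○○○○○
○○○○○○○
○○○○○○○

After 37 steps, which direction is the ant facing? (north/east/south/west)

south

0) ○○○○○○○
○○○○○○○
○○○○○○○
○○○<○○○
○○○○○○○
○○○○○○○
○○○○○○○
1) ○○○○○○○
○○○○○○○
○○○^○○○
○○○●○○○
○○○○○○○
○○○○○○○
○○○○○○○
2) ○○○○○○○
○○○○○○○
○○○●>○○
○○○●○○○
○○○○○○○
○○○○○○○
○○○○○○○
3) ○○○○○○○
○○○○○○○
○○○●●○○
○○○●v○○
○○○○○○○
○○○○○○○
○○○○○○○
4) ○○○○○○○
○○○○○○○
○○○●●○○
○○○<●○○
○○○○○○○
○○○○○○○
○○○○○○○
5) ○○○○○○○
○○○○○○○
○○○●●○○
○○○○●○○
○○○v○○○
○○○○○○○
○○○○○○○
6) ○○○○○○○
○○○○○○○
○○○●●○○
○○○○●○○
○○<●○○○
○○○○○○○
○○○○○○○
7) ○○○○○○○
○○○○○○○
○○○●●○○
○○^○●○○
○○●●○○○
○○○○○○○
○○○○○○○
8) ○○○○○○○
○○○○○○○
○○○●●○○
○○●>●○○
○○●●○○○
○○○○○○○
○○○○○○○
9) ○○○○○○○
○○○○○○○
○○○●●○○
○○●●●○○
○○●v○○○
○○○○○○○
○○○○○○○
10) ○○○○○○○
○○○○○○○
○○○●●○○
○○●●●○○
○○●○>○○
○○○○○○○
○○○○○○○
11) ○○○○○○○
○○○○○○○
○○○●●○○
○○●●●○○
○○●○●○○
○○○○v○○
○○○○○○○
12) ○○○○○○○
○○○○○○○
○○○●●○○
○○●●●○○
○○●○●○○
○○○<●○○
○○○○○○○
13) ○○○○○○○
○○○○○○○
○○○●●○○
○○●●●○○
○○●^●○○
○○○●●○○
○○○○○○○
14) ○○○○○○○
○○○○○○○
○○○●●○○
○○●●●○○
○○●●>○○
○○○●●○○
○○○○○○○
15) ○○○○○○○
○○○○○○○
○○○●●○○
○○●●^○○
○○●●○○○
○○○●●○○
○○○○○○○
16) ○○○○○○○
○○○○○○○
○○○●●○○
○○●<○○○
○○●●○○○
○○○●●○○
○○○○○○○
17) ○○○○○○○
○○○○○○○
○○○●●○○
○○●○○○○
○○●v○○○
○○○●●○○
○○○○○○○
18) ○○○○○○○
○○○○○○○
○○○●●○○
○○●○○○○
○○●○>○○
○○○●●○○
○○○○○○○
19) ○○○○○○○
○○○○○○○
○○○●●○○
○○●○○○○
○○●○●○○
○○○●v○○
○○○○○○○
20) ○○○○○○○
○○○○○○○
○○○●●○○
○○●○○○○
○○●○●○○
○○○●○>○
○○○○○○○
21) ○○○○○○○
○○○○○○○
○○○●●○○
○○●○○○○
○○●○●○○
○○○●○●○
○○○○○v○
22) ○○○○○○○
○○○○○○○
○○○●●○○
○○●○○○○
○○●○●○○
○○○●○●○
○○○○<●○
23) ○○○○○○○
○○○○○○○
○○○●●○○
○○●○○○○
○○●○●○○
○○○●^●○
○○○○●●○
24) ○○○○○○○
○○○○○○○
○○○●●○○
○○●○○○○
○○●○●○○
○○○●●>○
○○○○●●○
25) ○○○○○○○
○○○○○○○
○○○●●○○
○○●○○○○
○○●○●^○
○○○●●○○
○○○○●●○
26) ○○○○○○○
○○○○○○○
○○○●●○○
○○●○○○○
○○●○●●>
○○○●●○○
○○○○●●○
27) ○○○○○○○
○○○○○○○
○○○●●○○
○○●○○○○
○○●○●●●
○○○●●○v
○○○○●●○
28) ○○○○○○○
○○○○○○○
○○○●●○○
○○●○○○○
○○●○●●●
○○○●●<●
○○○○●●○
29) ○○○○○○○
○○○○○○○
○○○●●○○
○○●○○○○
○○●○●^●
○○○●●●●
○○○○●●○
30) ○○○○○○○
○○○○○○○
○○○●●○○
○○●○○○○
○○●○<○●
○○○●●●●
○○○○●●○
31) ○○○○○○○
○○○○○○○
○○○●●○○
○○●○○○○
○○●○○○●
○○○●v●●
○○○○●●○
32) ○○○○○○○
○○○○○○○
○○○●●○○
○○●○○○○
○○●○○○●
○○○●○>●
○○○○●●○
33) ○○○○○○○
○○○○○○○
○○○●●○○
○○●○○○○
○○●○○^●
○○○●○○●
○○○○●●○
34) ○○○○○○○
○○○○○○○
○○○●●○○
○○●○○○○
○○●○○●>
○○○●○○●
○○○○●●○
35) ○○○○○○○
○○○○○○○
○○○●●○○
○○●○○○^
○○●○○●○
○○○●○○●
○○○○●●○
36) ○○○○○○○
○○○○○○○
○○○●●○○
>○●○○○●
○○●○○●○
○○○●○○●
○○○○●●○
37) ○○○○○○○
○○○○○○○
○○○●●○○
●○●○○○●
v○●○○●○
○○○●○○●
○○○○●●○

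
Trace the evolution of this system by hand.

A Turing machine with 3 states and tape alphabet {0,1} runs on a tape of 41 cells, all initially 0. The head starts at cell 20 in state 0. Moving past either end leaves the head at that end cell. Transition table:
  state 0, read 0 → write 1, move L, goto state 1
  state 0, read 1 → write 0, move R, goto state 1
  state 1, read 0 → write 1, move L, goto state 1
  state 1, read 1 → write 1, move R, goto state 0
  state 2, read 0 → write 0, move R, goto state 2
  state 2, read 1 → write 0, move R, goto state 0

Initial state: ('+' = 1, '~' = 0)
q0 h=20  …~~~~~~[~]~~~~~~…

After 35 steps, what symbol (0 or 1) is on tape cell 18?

[0] q0 h=20  …~~~~~~[~]~~~~~~…
[1] q1 h=19  …~~~~~~[~]+~~~~~…
[2] q1 h=18  …~~~~~~[~]++~~~~…
[3] q1 h=17  …~~~~~~[~]+++~~~…
[4] q1 h=16  …~~~~~~[~]++++~~…
[5] q1 h=15  …~~~~~~[~]+++++~…
[6] q1 h=14  …~~~~~~[~]++++++…
[7] q1 h=13  …~~~~~~[~]++++++…
[8] q1 h=12  …~~~~~~[~]++++++…
[9] q1 h=11  …~~~~~~[~]++++++…
[10] q1 h=10  …~~~~~~[~]++++++…
[11] q1 h= 9  …~~~~~~[~]++++++…
[12] q1 h= 8  …~~~~~~[~]++++++…
[13] q1 h= 7  …~~~~~~[~]++++++…
[14] q1 h= 6  |~~~~~~[~]++++++…
[15] q1 h= 5  |~~~~~[~]++++++…
[16] q1 h= 4  |~~~~[~]++++++…
[17] q1 h= 3  |~~~[~]++++++…
[18] q1 h= 2  |~~[~]++++++…
[19] q1 h= 1  |~[~]++++++…
[20] q1 h= 0  |[~]++++++…
[21] q1 h= 0  |[+]++++++…
[22] q0 h= 1  |+[+]++++++…
[23] q1 h= 2  |+~[+]++++++…
[24] q0 h= 3  |+~+[+]++++++…
[25] q1 h= 4  |+~+~[+]++++++…
[26] q0 h= 5  |+~+~+[+]++++++…
[27] q1 h= 6  |+~+~+~[+]++++++…
[28] q0 h= 7  …~+~+~+[+]++++++…
[29] q1 h= 8  …+~+~+~[+]++++++…
[30] q0 h= 9  …~+~+~+[+]++++++…
[31] q1 h=10  …+~+~+~[+]++++++…
[32] q0 h=11  …~+~+~+[+]++++++…
[33] q1 h=12  …+~+~+~[+]++++++…
[34] q0 h=13  …~+~+~+[+]++++++…
[35] q1 h=14  …+~+~+~[+]++++++…

1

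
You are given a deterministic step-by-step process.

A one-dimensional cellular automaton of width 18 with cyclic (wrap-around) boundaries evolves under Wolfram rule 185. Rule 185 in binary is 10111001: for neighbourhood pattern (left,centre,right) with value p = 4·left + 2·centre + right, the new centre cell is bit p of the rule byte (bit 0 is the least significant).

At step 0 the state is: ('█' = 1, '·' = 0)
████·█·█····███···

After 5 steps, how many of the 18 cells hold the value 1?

12

[0] ████·█·█····███···
[1] ███·█·█·███·██·██·
[2] ██·█·█·███·██·██·█
[3] █·█·█·███·██·██·██
[4] ·█·█·███·██·██·███
[5] █·█·███·██·██·███·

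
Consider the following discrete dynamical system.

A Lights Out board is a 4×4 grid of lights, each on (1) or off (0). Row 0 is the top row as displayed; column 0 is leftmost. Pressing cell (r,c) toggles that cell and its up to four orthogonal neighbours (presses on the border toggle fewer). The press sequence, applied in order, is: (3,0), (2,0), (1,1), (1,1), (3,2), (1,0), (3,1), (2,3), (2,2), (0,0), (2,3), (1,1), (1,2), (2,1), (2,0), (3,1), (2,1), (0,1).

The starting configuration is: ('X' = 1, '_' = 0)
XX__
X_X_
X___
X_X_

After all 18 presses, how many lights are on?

6

0) XX__
X_X_
X___
X_X_
1) XX__
X_X_
____
_XX_
2) XX__
__X_
XX__
XXX_
3) X___
XX__
X___
XXX_
4) XX__
__X_
XX__
XXX_
5) XX__
__X_
XXX_
X__X
6) _X__
XXX_
_XX_
X__X
7) _X__
XXX_
__X_
_XXX
8) _X__
XXXX
___X
_XX_
9) _X__
XX_X
_XX_
_X__
10) X___
_X_X
_XX_
_X__
11) X___
_X__
_X_X
_X_X
12) XX__
X_X_
___X
_X_X
13) XXX_
XX_X
__XX
_X_X
14) XXX_
X__X
XX_X
___X
15) XXX_
___X
___X
X__X
16) XXX_
___X
_X_X
_XXX
17) XXX_
_X_X
X_XX
__XX
18) ____
___X
X_XX
__XX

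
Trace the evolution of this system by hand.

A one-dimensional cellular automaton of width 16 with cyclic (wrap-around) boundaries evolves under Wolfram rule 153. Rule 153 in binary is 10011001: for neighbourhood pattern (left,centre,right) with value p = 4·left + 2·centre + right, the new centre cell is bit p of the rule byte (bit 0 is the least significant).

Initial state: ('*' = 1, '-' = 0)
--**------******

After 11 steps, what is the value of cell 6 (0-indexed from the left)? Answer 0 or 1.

1

k=0  --**------******
k=1  *-*-*****-*****-
k=2  ----****--****--
k=3  ***-***-*-***-**
k=4  **--**----**--**
k=5  *-*-*-***-*-*-**
k=6  ------**------**
k=7  *****-*-*****-*-
k=8  ****----****----
k=9  ***-***-***-***-
k=10  **--**--**--**--
k=11  *-*-*-*-*-*-*-*-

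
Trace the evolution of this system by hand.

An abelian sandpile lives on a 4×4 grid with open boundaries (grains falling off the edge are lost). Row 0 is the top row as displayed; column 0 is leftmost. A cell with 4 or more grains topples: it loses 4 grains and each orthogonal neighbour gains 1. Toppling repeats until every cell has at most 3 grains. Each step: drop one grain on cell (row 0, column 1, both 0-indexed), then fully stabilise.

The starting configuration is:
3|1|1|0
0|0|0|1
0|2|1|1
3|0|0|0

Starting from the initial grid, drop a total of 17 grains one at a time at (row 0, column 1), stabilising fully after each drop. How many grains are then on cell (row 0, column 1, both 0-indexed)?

0) 3|1|1|0
0|0|0|1
0|2|1|1
3|0|0|0
1) 3|2|1|0
0|0|0|1
0|2|1|1
3|0|0|0
2) 3|3|1|0
0|0|0|1
0|2|1|1
3|0|0|0
3) 0|1|2|0
1|1|0|1
0|2|1|1
3|0|0|0
4) 0|2|2|0
1|1|0|1
0|2|1|1
3|0|0|0
5) 0|3|2|0
1|1|0|1
0|2|1|1
3|0|0|0
6) 1|0|3|0
1|2|0|1
0|2|1|1
3|0|0|0
7) 1|1|3|0
1|2|0|1
0|2|1|1
3|0|0|0
8) 1|2|3|0
1|2|0|1
0|2|1|1
3|0|0|0
9) 1|3|3|0
1|2|0|1
0|2|1|1
3|0|0|0
10) 2|1|0|1
1|3|1|1
0|2|1|1
3|0|0|0
11) 2|2|0|1
1|3|1|1
0|2|1|1
3|0|0|0
12) 2|3|0|1
1|3|1|1
0|2|1|1
3|0|0|0
13) 3|1|1|1
2|0|2|1
0|3|1|1
3|0|0|0
14) 3|2|1|1
2|0|2|1
0|3|1|1
3|0|0|0
15) 3|3|1|1
2|0|2|1
0|3|1|1
3|0|0|0
16) 0|1|2|1
3|1|2|1
0|3|1|1
3|0|0|0
17) 0|2|2|1
3|1|2|1
0|3|1|1
3|0|0|0

2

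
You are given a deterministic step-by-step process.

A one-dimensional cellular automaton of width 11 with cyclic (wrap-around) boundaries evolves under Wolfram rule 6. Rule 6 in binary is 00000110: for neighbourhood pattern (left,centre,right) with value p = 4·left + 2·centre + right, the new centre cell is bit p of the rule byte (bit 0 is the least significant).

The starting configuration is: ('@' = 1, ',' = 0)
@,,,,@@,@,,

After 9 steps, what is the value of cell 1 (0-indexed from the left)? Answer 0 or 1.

0

0) @,,,,@@,@,,
1) @,,,@,,,@,@
2) ,,,@@,,@@,,
3) ,,@,,,@,,,,
4) ,@@,,@@,,,,
5) @,,,@,,,,,,
6) @,,@@,,,,,@
7) ,,@,,,,,,@,
8) ,@@,,,,,@@,
9) @,,,,,,@,,,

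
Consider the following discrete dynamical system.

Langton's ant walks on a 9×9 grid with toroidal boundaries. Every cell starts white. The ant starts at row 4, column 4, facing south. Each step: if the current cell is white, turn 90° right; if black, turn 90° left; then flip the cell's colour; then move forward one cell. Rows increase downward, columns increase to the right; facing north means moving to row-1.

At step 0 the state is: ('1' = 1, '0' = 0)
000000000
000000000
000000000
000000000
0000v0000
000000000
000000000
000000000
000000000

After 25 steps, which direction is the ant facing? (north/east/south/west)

step 0: 000000000
000000000
000000000
000000000
0000v0000
000000000
000000000
000000000
000000000
step 1: 000000000
000000000
000000000
000000000
000<10000
000000000
000000000
000000000
000000000
step 2: 000000000
000000000
000000000
000^00000
000110000
000000000
000000000
000000000
000000000
step 3: 000000000
000000000
000000000
0001>0000
000110000
000000000
000000000
000000000
000000000
step 4: 000000000
000000000
000000000
000110000
0001v0000
000000000
000000000
000000000
000000000
step 5: 000000000
000000000
000000000
000110000
00010>000
000000000
000000000
000000000
000000000
step 6: 000000000
000000000
000000000
000110000
000101000
00000v000
000000000
000000000
000000000
step 7: 000000000
000000000
000000000
000110000
000101000
0000<1000
000000000
000000000
000000000
step 8: 000000000
000000000
000000000
000110000
0001^1000
000011000
000000000
000000000
000000000
step 9: 000000000
000000000
000000000
000110000
00011>000
000011000
000000000
000000000
000000000
step 10: 000000000
000000000
000000000
00011^000
000110000
000011000
000000000
000000000
000000000
step 11: 000000000
000000000
000000000
000111>00
000110000
000011000
000000000
000000000
000000000
step 12: 000000000
000000000
000000000
000111100
000110v00
000011000
000000000
000000000
000000000
step 13: 000000000
000000000
000000000
000111100
00011<100
000011000
000000000
000000000
000000000
step 14: 000000000
000000000
000000000
00011^100
000111100
000011000
000000000
000000000
000000000
step 15: 000000000
000000000
000000000
0001<0100
000111100
000011000
000000000
000000000
000000000
step 16: 000000000
000000000
000000000
000100100
0001v1100
000011000
000000000
000000000
000000000
step 17: 000000000
000000000
000000000
000100100
00010>100
000011000
000000000
000000000
000000000
step 18: 000000000
000000000
000000000
00010^100
000100100
000011000
000000000
000000000
000000000
step 19: 000000000
000000000
000000000
000101>00
000100100
000011000
000000000
000000000
000000000
step 20: 000000000
000000000
000000^00
000101000
000100100
000011000
000000000
000000000
000000000
step 21: 000000000
000000000
0000001>0
000101000
000100100
000011000
000000000
000000000
000000000
step 22: 000000000
000000000
000000110
0001010v0
000100100
000011000
000000000
000000000
000000000
step 23: 000000000
000000000
000000110
000101<10
000100100
000011000
000000000
000000000
000000000
step 24: 000000000
000000000
000000^10
000101110
000100100
000011000
000000000
000000000
000000000
step 25: 000000000
000000000
00000<010
000101110
000100100
000011000
000000000
000000000
000000000

west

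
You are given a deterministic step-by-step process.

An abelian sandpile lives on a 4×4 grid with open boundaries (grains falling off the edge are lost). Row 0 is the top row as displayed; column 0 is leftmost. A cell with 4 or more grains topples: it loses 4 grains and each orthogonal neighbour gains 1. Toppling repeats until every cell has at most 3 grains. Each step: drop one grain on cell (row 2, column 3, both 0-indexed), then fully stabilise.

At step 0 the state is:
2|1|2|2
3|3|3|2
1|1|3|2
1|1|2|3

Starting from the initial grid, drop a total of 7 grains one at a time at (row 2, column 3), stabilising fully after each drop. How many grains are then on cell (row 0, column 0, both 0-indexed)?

3

step 0: 2|1|2|2
3|3|3|2
1|1|3|2
1|1|2|3
step 1: 2|1|2|2
3|3|3|2
1|1|3|3
1|1|2|3
step 2: 3|2|3|3
0|1|2|0
2|3|2|3
1|2|0|1
step 3: 3|2|3|3
0|1|2|1
2|3|3|0
1|2|0|2
step 4: 3|2|3|3
0|1|2|1
2|3|3|1
1|2|0|2
step 5: 3|2|3|3
0|1|2|1
2|3|3|2
1|2|0|2
step 6: 3|2|3|3
0|1|2|1
2|3|3|3
1|2|0|2
step 7: 3|2|3|3
0|2|3|2
3|0|1|1
1|3|1|3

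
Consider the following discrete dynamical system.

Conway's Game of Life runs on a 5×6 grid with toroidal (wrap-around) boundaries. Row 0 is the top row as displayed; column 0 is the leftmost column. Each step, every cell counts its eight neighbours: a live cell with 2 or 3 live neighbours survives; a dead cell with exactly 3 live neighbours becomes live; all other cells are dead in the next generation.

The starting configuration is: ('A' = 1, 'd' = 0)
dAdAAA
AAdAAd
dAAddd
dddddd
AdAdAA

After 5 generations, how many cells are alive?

step 0: dAdAAA
AAdAAd
dAAddd
dddddd
AdAdAA
step 1: dddddd
dddddd
AAAAdd
AdAAdA
AAAddd
step 2: dAdddd
dAAddd
AddAAA
ddddAA
AdAAdA
step 3: dddAdd
dAAAAA
AAAAdd
dAAddd
AAAAdA
step 4: dddddd
dddddA
dddddA
ddddAA
AddAAd
step 5: ddddAA
dddddd
AddddA
AddAdd
dddAAd

8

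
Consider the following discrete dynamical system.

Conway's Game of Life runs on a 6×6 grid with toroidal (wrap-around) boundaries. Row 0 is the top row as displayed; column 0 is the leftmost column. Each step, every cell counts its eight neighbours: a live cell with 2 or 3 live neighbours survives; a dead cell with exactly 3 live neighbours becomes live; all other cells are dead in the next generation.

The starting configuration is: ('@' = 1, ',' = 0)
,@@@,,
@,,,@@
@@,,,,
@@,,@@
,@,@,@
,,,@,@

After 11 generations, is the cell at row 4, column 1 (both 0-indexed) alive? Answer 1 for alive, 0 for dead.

0

[0] ,@@@,,
@,,,@@
@@,,,,
@@,,@@
,@,@,@
,,,@,@
[1] ,@@@,,
,,,@@@
,,,,,,
,,,,@,
,@,@,,
,@,@,,
[2] @@,,,,
,,,@@,
,,,@,@
,,,,,,
,,,@@,
@@,@@,
[3] @@,,,,
@,@@@@
,,,@,,
,,,@,,
,,@@@@
@@,@@,
[4] ,,,,,,
@,@@@@
,,,,,@
,,,,,,
@@,,,@
,,,,,,
[5] ,,,@@@
@,,@@@
@,,@,@
,,,,,@
@,,,,,
@,,,,,
[6] ,,,@,,
,,@,,,
,,,@,,
,,,,@@
@,,,,@
@,,,@,
[7] ,,,@,,
,,@@,,
,,,@@,
@,,,@@
@,,,,,
@,,,@,
[8] ,,@@@,
,,@,,,
,,@,,,
@,,@@,
@@,,@,
,,,,,@
[9] ,,@@@,
,@@,,,
,@@,,,
@,@@@,
@@,@@,
@@@,,@
[10] ,,,,@@
,,,,,,
@,,,,,
@,,,@,
,,,,,,
,,,,,,
[11] ,,,,,,
,,,,,@
,,,,,@
,,,,,@
,,,,,,
,,,,,,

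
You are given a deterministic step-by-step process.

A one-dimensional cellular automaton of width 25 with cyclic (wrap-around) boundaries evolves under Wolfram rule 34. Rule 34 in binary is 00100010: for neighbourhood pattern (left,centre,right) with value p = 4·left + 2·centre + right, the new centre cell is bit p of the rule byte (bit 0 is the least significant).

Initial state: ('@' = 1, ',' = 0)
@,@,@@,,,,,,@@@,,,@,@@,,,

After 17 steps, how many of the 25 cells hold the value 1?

6

k=0  @,@,@@,,,,,,@@@,,,@,@@,,,
k=1  ,@,@,,,,,,,@,,,,,@,@,,,,@
k=2  @,@,,,,,,,@,,,,,@,@,,,,@,
k=3  ,@,,,,,,,@,,,,,@,@,,,,@,@
k=4  @,,,,,,,@,,,,,@,@,,,,@,@,
k=5  ,,,,,,,@,,,,,@,@,,,,@,@,@
k=6  ,,,,,,@,,,,,@,@,,,,@,@,@,
k=7  ,,,,,@,,,,,@,@,,,,@,@,@,,
k=8  ,,,,@,,,,,@,@,,,,@,@,@,,,
k=9  ,,,@,,,,,@,@,,,,@,@,@,,,,
k=10  ,,@,,,,,@,@,,,,@,@,@,,,,,
k=11  ,@,,,,,@,@,,,,@,@,@,,,,,,
k=12  @,,,,,@,@,,,,@,@,@,,,,,,,
k=13  ,,,,,@,@,,,,@,@,@,,,,,,,@
k=14  ,,,,@,@,,,,@,@,@,,,,,,,@,
k=15  ,,,@,@,,,,@,@,@,,,,,,,@,,
k=16  ,,@,@,,,,@,@,@,,,,,,,@,,,
k=17  ,@,@,,,,@,@,@,,,,,,,@,,,,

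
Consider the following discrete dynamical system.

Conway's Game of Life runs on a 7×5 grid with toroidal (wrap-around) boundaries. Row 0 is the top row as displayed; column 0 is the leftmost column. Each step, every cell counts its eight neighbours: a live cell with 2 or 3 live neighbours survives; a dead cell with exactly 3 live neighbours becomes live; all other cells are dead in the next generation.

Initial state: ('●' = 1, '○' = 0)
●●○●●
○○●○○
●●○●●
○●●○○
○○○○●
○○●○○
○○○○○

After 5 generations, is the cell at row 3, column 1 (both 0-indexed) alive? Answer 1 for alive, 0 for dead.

[0] ●●○●●
○○●○○
●●○●●
○●●○○
○○○○●
○○●○○
○○○○○
[1] ●●●●●
○○○○○
●○○●●
○●●○○
○●●●○
○○○○○
●●●●●
[2] ○○○○○
○○○○○
●●●●●
○○○○○
○●○●○
○○○○○
○○○○○
[3] ○○○○○
●●●●●
●●●●●
○○○○○
○○○○○
○○○○○
○○○○○
[4] ●●●●●
○○○○○
○○○○○
●●●●●
○○○○○
○○○○○
○○○○○
[5] ●●●●●
●●●●●
●●●●●
●●●●●
●●●●●
○○○○○
●●●●●

1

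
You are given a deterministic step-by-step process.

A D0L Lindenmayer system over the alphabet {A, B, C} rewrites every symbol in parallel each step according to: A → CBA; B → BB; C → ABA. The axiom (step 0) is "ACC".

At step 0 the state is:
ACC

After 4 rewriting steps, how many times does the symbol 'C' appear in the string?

gen 0: ACC
gen 1: CBAABAABA
gen 2: ABABBCBACBABBCBACBABBCBA
gen 3: CBABBCBABBBBABABBCBAABABBCBABBBBABABBCBAABABBCBABBBBABABBCBA
gen 4: ABABBCBABBBBABABBCBABBBBBBBBCBABBCBABBBBABABBCBACBABBCBABB…BBABABBCBACBABBCBABBBBABABBCBABBBBBBBBCBABBCBABBBBABABBCBA  (len 144)

17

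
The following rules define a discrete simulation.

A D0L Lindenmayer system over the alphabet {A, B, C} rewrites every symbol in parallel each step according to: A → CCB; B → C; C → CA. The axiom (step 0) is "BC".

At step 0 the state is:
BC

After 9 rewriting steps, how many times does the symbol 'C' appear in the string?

872

gen 0: BC
gen 1: CCA
gen 2: CACACCB
gen 3: CACCBCACCBCACAC
gen 4: CACCBCACACCACCBCACACCACCBCACCBCA
gen 5: CACCBCACACCACCBCACCBCACACCBCACACCACCBCACCBCACACCBCACACCACCBCACACCACCB
gen 6: CACCBCACACCACCBCACCBCACACCBCACACCACCBCACACCACCBCACCBCACACC…ACCBCACCBCACACCACCBCACCBCACACCBCACACCACCBCACCBCACACCBCACAC  (len 148)
gen 7: CACCBCACACCACCBCACCBCACACCBCACACCACCBCACACCACCBCACCBCACACC…ACCBCACCBCACACCBCACACCACCBCACACCACCBCACCBCACACCACCBCACCBCA  (len 318)
gen 8: CACCBCACACCACCBCACCBCACACCBCACACCACCBCACACCACCBCACCBCACACC…ACACCBCACACCACCBCACACCACCBCACCBCACACCBCACACCACCBCACACCACCB  (len 683)
gen 9: CACCBCACACCACCBCACCBCACACCBCACACCACCBCACACCACCBCACCBCACACC…ACCBCACCBCACACCACCBCACCBCACACCBCACACCACCBCACCBCACACCBCACAC  (len 1467)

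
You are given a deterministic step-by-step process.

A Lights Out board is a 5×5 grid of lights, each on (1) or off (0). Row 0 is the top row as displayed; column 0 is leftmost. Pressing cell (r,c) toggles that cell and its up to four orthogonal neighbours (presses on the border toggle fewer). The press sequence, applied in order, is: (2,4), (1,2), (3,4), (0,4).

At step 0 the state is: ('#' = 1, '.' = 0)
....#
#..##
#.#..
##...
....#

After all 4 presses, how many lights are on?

11

t=0: ....#
#..##
#.#..
##...
....#
t=1: ....#
#..#.
#.###
##..#
....#
t=2: ..#.#
###..
#..##
##..#
....#
t=3: ..#.#
###..
#..#.
##.#.
.....
t=4: ..##.
###.#
#..#.
##.#.
.....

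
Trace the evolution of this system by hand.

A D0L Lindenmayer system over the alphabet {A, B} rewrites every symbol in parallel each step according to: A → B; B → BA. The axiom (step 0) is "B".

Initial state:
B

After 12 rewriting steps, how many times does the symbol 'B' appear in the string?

233

step 0: B
step 1: BA
step 2: BAB
step 3: BABBA
step 4: BABBABAB
step 5: BABBABABBABBA
step 6: BABBABABBABBABABBABAB
step 7: BABBABABBABBABABBABABBABBABABBABBA
step 8: BABBABABBABBABABBABABBABBABABBABBABABBABABBABBABABBABAB
step 9: BABBABABBABBABABBABABBABBABABBABBABABBABABBABBABABBABABBABBABABBABBABABBABABBABBABABBABBA
step 10: BABBABABBABBABABBABABBABBABABBABBABABBABABBABBABABBABABBAB…BBABABBABABBABBABABBABABBABBABABBABBABABBABABBABBABABBABAB  (len 144)
step 11: BABBABABBABBABABBABABBABBABABBABBABABBABABBABBABABBABABBAB…BBABABBABABBABBABABBABABBABBABABBABBABABBABABBABBABABBABBA  (len 233)
step 12: BABBABABBABBABABBABABBABBABABBABBABABBABABBABBABABBABABBAB…BBABABBABABBABBABABBABABBABBABABBABBABABBABABBABBABABBABAB  (len 377)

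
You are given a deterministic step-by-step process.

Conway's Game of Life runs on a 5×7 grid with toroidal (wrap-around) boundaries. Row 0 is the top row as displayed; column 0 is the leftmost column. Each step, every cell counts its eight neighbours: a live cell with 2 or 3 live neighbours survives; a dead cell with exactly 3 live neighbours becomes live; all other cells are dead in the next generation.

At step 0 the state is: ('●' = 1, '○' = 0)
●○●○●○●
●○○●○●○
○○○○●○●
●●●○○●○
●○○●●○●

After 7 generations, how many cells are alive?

10

k=0  ●○●○●○●
●○○●○●○
○○○○●○●
●●●○○●○
●○○●●○●
k=1  ○○●○○○○
●●○●○○○
○○●●●○○
○●●○○○○
○○○○●○○
k=2  ○●●●○○○
○●○○●○○
●○○○●○○
○●●○●○○
○●●●○○○
k=3  ●○○○●○○
●●○○●○○
●○●○●●○
●○○○●○○
●○○○●○○
k=4  ●○○●●●●
●○○○●○○
●○○○●●○
●○○○●○○
●●○●●●●
k=5  ○○●○○○○
●●○○○○○
●●○●●●○
○○○○○○○
○●●○○○○
k=6  ●○●○○○○
●○○●●○●
●●●○●○●
●○○●●○○
○●●○○○○
k=7  ●○●○○○●
○○○○●○○
○○●○○○○
○○○○●●●
●○●○○○○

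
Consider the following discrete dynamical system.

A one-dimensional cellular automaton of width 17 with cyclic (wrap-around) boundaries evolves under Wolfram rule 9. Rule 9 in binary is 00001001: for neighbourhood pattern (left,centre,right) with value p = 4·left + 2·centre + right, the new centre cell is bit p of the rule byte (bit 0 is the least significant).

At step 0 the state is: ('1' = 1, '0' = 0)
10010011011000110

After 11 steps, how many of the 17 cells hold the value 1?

10

gen 0: 10010011011000110
gen 1: 00000010010010100
gen 2: 11111000000000001
gen 3: 00000011111111101
gen 4: 01111010000000000
gen 5: 01000000111111111
gen 6: 00011110100000000
gen 7: 11010000001111111
gen 8: 00000111101000000
gen 9: 11110100000011111
gen 10: 00000001111010000
gen 11: 11111101000000111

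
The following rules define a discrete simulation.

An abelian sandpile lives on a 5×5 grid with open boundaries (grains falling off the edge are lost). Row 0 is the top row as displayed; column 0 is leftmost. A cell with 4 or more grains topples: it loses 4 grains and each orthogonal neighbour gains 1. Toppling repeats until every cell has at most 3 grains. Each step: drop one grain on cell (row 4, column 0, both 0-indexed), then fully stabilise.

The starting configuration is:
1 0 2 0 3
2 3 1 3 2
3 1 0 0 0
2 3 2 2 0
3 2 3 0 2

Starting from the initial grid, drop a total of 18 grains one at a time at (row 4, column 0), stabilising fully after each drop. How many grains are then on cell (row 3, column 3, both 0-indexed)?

[0] 1 0 2 0 3
2 3 1 3 2
3 1 0 0 0
2 3 2 2 0
3 2 3 0 2
[1] 1 0 2 0 3
2 3 1 3 2
3 1 0 0 0
3 3 2 2 0
0 3 3 0 2
[2] 1 0 2 0 3
2 3 1 3 2
3 1 0 0 0
3 3 2 2 0
1 3 3 0 2
[3] 1 0 2 0 3
2 3 1 3 2
3 1 0 0 0
3 3 2 2 0
2 3 3 0 2
[4] 1 0 2 0 3
2 3 1 3 2
3 1 0 0 0
3 3 2 2 0
3 3 3 0 2
[5] 1 0 2 0 3
3 3 1 3 2
0 3 1 0 0
2 2 0 3 0
2 2 1 1 2
[6] 1 0 2 0 3
3 3 1 3 2
0 3 1 0 0
2 2 0 3 0
3 2 1 1 2
[7] 1 0 2 0 3
3 3 1 3 2
0 3 1 0 0
3 2 0 3 0
0 3 1 1 2
[8] 1 0 2 0 3
3 3 1 3 2
0 3 1 0 0
3 2 0 3 0
1 3 1 1 2
[9] 1 0 2 0 3
3 3 1 3 2
0 3 1 0 0
3 2 0 3 0
2 3 1 1 2
[10] 1 0 2 0 3
3 3 1 3 2
0 3 1 0 0
3 2 0 3 0
3 3 1 1 2
[11] 2 1 2 0 3
0 1 2 3 2
3 1 2 0 0
1 1 1 3 0
2 1 2 1 2
[12] 2 1 2 0 3
0 1 2 3 2
3 1 2 0 0
1 1 1 3 0
3 1 2 1 2
[13] 2 1 2 0 3
0 1 2 3 2
3 1 2 0 0
2 1 1 3 0
0 2 2 1 2
[14] 2 1 2 0 3
0 1 2 3 2
3 1 2 0 0
2 1 1 3 0
1 2 2 1 2
[15] 2 1 2 0 3
0 1 2 3 2
3 1 2 0 0
2 1 1 3 0
2 2 2 1 2
[16] 2 1 2 0 3
0 1 2 3 2
3 1 2 0 0
2 1 1 3 0
3 2 2 1 2
[17] 2 1 2 0 3
0 1 2 3 2
3 1 2 0 0
3 1 1 3 0
0 3 2 1 2
[18] 2 1 2 0 3
0 1 2 3 2
3 1 2 0 0
3 1 1 3 0
1 3 2 1 2

3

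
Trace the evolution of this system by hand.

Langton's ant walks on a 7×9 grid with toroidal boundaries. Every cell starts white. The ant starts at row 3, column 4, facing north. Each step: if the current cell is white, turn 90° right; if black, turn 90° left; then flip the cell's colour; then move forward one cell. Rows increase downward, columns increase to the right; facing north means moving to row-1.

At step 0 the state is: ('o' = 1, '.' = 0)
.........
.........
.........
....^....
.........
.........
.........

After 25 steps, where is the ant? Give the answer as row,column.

5,3

k=0  .........
.........
.........
....^....
.........
.........
.........
k=1  .........
.........
.........
....o>...
.........
.........
.........
k=2  .........
.........
.........
....oo...
.....v...
.........
.........
k=3  .........
.........
.........
....oo...
....<o...
.........
.........
k=4  .........
.........
.........
....^o...
....oo...
.........
.........
k=5  .........
.........
.........
...<.o...
....oo...
.........
.........
k=6  .........
.........
...^.....
...o.o...
....oo...
.........
.........
k=7  .........
.........
...o>....
...o.o...
....oo...
.........
.........
k=8  .........
.........
...oo....
...ovo...
....oo...
.........
.........
k=9  .........
.........
...oo....
...<oo...
....oo...
.........
.........
k=10  .........
.........
...oo....
....oo...
...voo...
.........
.........
k=11  .........
.........
...oo....
....oo...
..<ooo...
.........
.........
k=12  .........
.........
...oo....
..^.oo...
..oooo...
.........
.........
k=13  .........
.........
...oo....
..o>oo...
..oooo...
.........
.........
k=14  .........
.........
...oo....
..oooo...
..ovoo...
.........
.........
k=15  .........
.........
...oo....
..oooo...
..o.>o...
.........
.........
k=16  .........
.........
...oo....
..oo^o...
..o..o...
.........
.........
k=17  .........
.........
...oo....
..o<.o...
..o..o...
.........
.........
k=18  .........
.........
...oo....
..o..o...
..ov.o...
.........
.........
k=19  .........
.........
...oo....
..o..o...
..<o.o...
.........
.........
k=20  .........
.........
...oo....
..o..o...
...o.o...
..v......
.........
k=21  .........
.........
...oo....
..o..o...
...o.o...
.<o......
.........
k=22  .........
.........
...oo....
..o..o...
.^.o.o...
.oo......
.........
k=23  .........
.........
...oo....
..o..o...
.o>o.o...
.oo......
.........
k=24  .........
.........
...oo....
..o..o...
.ooo.o...
.ov......
.........
k=25  .........
.........
...oo....
..o..o...
.ooo.o...
.o.>.....
.........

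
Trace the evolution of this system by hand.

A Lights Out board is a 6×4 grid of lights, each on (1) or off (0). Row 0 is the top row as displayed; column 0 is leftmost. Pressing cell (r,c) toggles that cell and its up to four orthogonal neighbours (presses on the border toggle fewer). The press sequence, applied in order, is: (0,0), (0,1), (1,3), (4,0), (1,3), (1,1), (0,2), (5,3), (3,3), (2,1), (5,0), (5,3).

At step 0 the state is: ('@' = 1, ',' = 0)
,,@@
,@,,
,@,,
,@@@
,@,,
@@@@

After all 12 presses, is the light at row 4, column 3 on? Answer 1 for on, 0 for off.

1

step 0: ,,@@
,@,,
,@,,
,@@@
,@,,
@@@@
step 1: @@@@
@@,,
,@,,
,@@@
,@,,
@@@@
step 2: ,,,@
@,,,
,@,,
,@@@
,@,,
@@@@
step 3: ,,,,
@,@@
,@,@
,@@@
,@,,
@@@@
step 4: ,,,,
@,@@
,@,@
@@@@
@,,,
,@@@
step 5: ,,,@
@,,,
,@,,
@@@@
@,,,
,@@@
step 6: ,@,@
,@@,
,,,,
@@@@
@,,,
,@@@
step 7: ,,@,
,@,,
,,,,
@@@@
@,,,
,@@@
step 8: ,,@,
,@,,
,,,,
@@@@
@,,@
,@,,
step 9: ,,@,
,@,,
,,,@
@@,,
@,,,
,@,,
step 10: ,,@,
,,,,
@@@@
@,,,
@,,,
,@,,
step 11: ,,@,
,,,,
@@@@
@,,,
,,,,
@,,,
step 12: ,,@,
,,,,
@@@@
@,,,
,,,@
@,@@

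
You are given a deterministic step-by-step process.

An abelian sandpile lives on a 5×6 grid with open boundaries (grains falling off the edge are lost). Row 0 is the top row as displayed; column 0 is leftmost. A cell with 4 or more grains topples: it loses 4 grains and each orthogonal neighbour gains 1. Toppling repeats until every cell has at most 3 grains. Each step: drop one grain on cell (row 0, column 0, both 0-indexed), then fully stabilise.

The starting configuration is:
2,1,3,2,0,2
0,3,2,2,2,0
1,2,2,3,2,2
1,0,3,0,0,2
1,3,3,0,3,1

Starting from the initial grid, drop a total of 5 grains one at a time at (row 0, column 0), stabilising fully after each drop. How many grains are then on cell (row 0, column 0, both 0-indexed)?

3

t=0: 2,1,3,2,0,2
0,3,2,2,2,0
1,2,2,3,2,2
1,0,3,0,0,2
1,3,3,0,3,1
t=1: 3,1,3,2,0,2
0,3,2,2,2,0
1,2,2,3,2,2
1,0,3,0,0,2
1,3,3,0,3,1
t=2: 0,2,3,2,0,2
1,3,2,2,2,0
1,2,2,3,2,2
1,0,3,0,0,2
1,3,3,0,3,1
t=3: 1,2,3,2,0,2
1,3,2,2,2,0
1,2,2,3,2,2
1,0,3,0,0,2
1,3,3,0,3,1
t=4: 2,2,3,2,0,2
1,3,2,2,2,0
1,2,2,3,2,2
1,0,3,0,0,2
1,3,3,0,3,1
t=5: 3,2,3,2,0,2
1,3,2,2,2,0
1,2,2,3,2,2
1,0,3,0,0,2
1,3,3,0,3,1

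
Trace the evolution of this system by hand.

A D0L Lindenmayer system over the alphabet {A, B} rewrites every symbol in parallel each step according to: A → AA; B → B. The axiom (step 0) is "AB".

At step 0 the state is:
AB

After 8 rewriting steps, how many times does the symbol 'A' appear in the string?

0) AB
1) AAB
2) AAAAB
3) AAAAAAAAB
4) AAAAAAAAAAAAAAAAB
5) AAAAAAAAAAAAAAAAAAAAAAAAAAAAAAAAB
6) AAAAAAAAAAAAAAAAAAAAAAAAAAAAAAAAAAAAAAAAAAAAAAAAAAAAAAAAAAAAAAAAB
7) AAAAAAAAAAAAAAAAAAAAAAAAAAAAAAAAAAAAAAAAAAAAAAAAAAAAAAAAAA…AAAAAAAAAAAAAAAAAAAAAAAAAAAAAAAAAAAAAAAAAAAAAAAAAAAAAAAAAB  (len 129)
8) AAAAAAAAAAAAAAAAAAAAAAAAAAAAAAAAAAAAAAAAAAAAAAAAAAAAAAAAAA…AAAAAAAAAAAAAAAAAAAAAAAAAAAAAAAAAAAAAAAAAAAAAAAAAAAAAAAAAB  (len 257)

256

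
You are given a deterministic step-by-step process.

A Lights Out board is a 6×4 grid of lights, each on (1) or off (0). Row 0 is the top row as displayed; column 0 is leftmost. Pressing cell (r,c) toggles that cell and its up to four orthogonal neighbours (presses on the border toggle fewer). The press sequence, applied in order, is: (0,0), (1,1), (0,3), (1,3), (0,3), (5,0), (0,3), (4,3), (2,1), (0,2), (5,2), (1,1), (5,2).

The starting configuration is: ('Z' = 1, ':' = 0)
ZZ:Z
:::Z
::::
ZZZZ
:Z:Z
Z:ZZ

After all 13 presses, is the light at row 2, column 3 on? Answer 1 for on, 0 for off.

1

t=0: ZZ:Z
:::Z
::::
ZZZZ
:Z:Z
Z:ZZ
t=1: :::Z
Z::Z
::::
ZZZZ
:Z:Z
Z:ZZ
t=2: :Z:Z
:ZZZ
:Z::
ZZZZ
:Z:Z
Z:ZZ
t=3: :ZZ:
:ZZ:
:Z::
ZZZZ
:Z:Z
Z:ZZ
t=4: :ZZZ
:Z:Z
:Z:Z
ZZZZ
:Z:Z
Z:ZZ
t=5: :Z::
:Z::
:Z:Z
ZZZZ
:Z:Z
Z:ZZ
t=6: :Z::
:Z::
:Z:Z
ZZZZ
ZZ:Z
:ZZZ
t=7: :ZZZ
:Z:Z
:Z:Z
ZZZZ
ZZ:Z
:ZZZ
t=8: :ZZZ
:Z:Z
:Z:Z
ZZZ:
ZZZ:
:ZZ:
t=9: :ZZZ
:::Z
Z:ZZ
Z:Z:
ZZZ:
:ZZ:
t=10: ::::
::ZZ
Z:ZZ
Z:Z:
ZZZ:
:ZZ:
t=11: ::::
::ZZ
Z:ZZ
Z:Z:
ZZ::
:::Z
t=12: :Z::
ZZ:Z
ZZZZ
Z:Z:
ZZ::
:::Z
t=13: :Z::
ZZ:Z
ZZZZ
Z:Z:
ZZZ:
:ZZ: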